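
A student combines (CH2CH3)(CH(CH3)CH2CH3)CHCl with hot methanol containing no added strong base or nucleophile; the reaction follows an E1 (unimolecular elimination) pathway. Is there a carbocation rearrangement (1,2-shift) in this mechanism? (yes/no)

yes

The first-formed carbocation is secondary.
The adjacent sec-butyl carbon already bears 2 other carbon substituents and has a hydrogen to migrate; after a 1,2-hydride shift from that carbon the positive charge sits on a tertiary centre.
Tertiary is more stable than secondary, so the shift occurs.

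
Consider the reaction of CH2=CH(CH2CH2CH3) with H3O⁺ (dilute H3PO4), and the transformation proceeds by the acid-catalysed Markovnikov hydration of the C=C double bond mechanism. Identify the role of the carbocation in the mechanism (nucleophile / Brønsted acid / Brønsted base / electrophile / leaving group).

Step 2: Nucleophilic capture of the cation by H2O produces the protonated alcohol (an oxonium ion).
The carbocation accepts an electron pair into an empty or π* orbital — it is the electrophile.

electrophile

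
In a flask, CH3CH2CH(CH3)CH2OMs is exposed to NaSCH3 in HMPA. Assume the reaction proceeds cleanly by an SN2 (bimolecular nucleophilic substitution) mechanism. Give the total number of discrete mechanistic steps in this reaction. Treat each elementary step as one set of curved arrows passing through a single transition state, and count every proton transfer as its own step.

1

Step 1: The methanethiolate nucleophile donates a lone pair from S to the α-carbon in a backside attack; simultaneously the C–O σ-bond breaks and both of its electrons leave with MsO⁻. One concerted step with inversion of configuration.
Total: 1 elementary step.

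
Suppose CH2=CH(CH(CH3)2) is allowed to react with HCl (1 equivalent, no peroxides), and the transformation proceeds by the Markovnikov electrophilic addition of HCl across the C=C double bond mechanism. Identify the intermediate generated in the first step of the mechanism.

secondary carbocation

Step 1: The π electrons of the C=C bond attack a proton of HCl; Markovnikov addition places the new C–H on the less-substituted alkene carbon, so the positive charge ends up on the more-substituted carbon — a secondary carbocation. The H–Cl bond breaks heterolytically, releasing Cl⁻.
After step 1 the species present is a secondary carbocation.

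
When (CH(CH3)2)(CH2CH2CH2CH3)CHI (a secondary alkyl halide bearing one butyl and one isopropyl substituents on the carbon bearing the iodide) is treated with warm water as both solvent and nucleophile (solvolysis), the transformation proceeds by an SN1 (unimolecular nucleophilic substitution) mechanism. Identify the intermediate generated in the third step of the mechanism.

oxonium ion

Step 1: The C–I bond breaks with both electrons going to the iodide; I⁻ leaves and a secondary carbocation remains.
Step 2: A 1,2-hydride shift from the adjacent isopropyl carbon moves the positive charge from the secondary centre to an adjacent carbon, generating a more stable tertiary carbocation.
Step 3: Nucleophilic capture: the oxygen of H2O bonds to the cationic carbon, producing an oxonium-ion intermediate.
After step 3 the species present is an oxonium ion.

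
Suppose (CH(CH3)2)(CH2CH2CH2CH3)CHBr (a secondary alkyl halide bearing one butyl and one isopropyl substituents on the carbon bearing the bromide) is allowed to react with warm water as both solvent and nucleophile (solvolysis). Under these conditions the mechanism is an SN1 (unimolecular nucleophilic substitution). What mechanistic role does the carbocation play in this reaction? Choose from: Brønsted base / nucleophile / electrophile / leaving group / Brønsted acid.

electrophile

Step 3: A lone pair on the oxygen of H2O attacks the carbocation, forming a new C–O σ-bond and an oxonium ion.
The carbocation accepts an electron pair into an empty or π* orbital — it is the electrophile.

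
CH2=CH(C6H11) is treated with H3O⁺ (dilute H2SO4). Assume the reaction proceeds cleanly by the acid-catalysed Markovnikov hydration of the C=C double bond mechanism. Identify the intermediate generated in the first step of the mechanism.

secondary carbocation

Step 1: Electrophilic addition begins with the π(C=C) electrons forming a bond to the proton of H3O⁺. Following Markovnikov's rule, the resulting cation is secondary. H2O is released.
After step 1 the species present is a secondary carbocation.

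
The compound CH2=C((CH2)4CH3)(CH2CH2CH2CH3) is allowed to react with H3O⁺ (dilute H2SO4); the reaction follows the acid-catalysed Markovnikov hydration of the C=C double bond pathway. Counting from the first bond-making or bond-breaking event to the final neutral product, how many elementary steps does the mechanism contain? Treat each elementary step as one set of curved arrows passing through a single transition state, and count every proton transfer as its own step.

Step 1: Electrophilic addition begins with the π(C=C) electrons forming a bond to the proton of H3O⁺. Following Markovnikov's rule, the resulting cation is tertiary. H2O is released.
(No 1,2-shift: no single shift to an adjacent carbon would give a more stable cation.)
Step 2: Water acts as the nucleophile: an oxygen lone pair bonds to the cationic carbon, giving an oxonium-ion intermediate.
Step 3: H2O removes a proton from the oxonium oxygen, regenerating H3O⁺ and giving the neutral alcohol.
Total: 3 elementary steps.

3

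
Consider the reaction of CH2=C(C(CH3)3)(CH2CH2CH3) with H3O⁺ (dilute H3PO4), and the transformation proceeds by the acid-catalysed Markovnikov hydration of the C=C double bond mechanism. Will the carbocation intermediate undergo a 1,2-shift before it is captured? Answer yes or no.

The first-formed carbocation is tertiary.
No single 1,2-shift to an adjacent carbon would produce a more-substituted cation than the one already present, so no rearrangement occurs.

no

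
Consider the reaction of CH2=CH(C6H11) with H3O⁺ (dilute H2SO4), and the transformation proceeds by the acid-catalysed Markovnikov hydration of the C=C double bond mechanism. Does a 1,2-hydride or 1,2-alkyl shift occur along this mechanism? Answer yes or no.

The first-formed carbocation is secondary.
The adjacent cyclohexyl carbon already bears 2 other carbon substituents and has a hydrogen to migrate; after a 1,2-hydride shift from that carbon the positive charge sits on a tertiary centre.
Tertiary is more stable than secondary, so the shift occurs.

yes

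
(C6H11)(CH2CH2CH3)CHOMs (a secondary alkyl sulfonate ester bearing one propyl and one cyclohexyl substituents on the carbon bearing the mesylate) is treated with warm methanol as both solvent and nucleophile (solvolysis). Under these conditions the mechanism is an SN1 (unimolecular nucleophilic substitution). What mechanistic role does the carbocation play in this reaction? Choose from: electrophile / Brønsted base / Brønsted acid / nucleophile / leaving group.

electrophile

Step 3: Nucleophilic capture: the oxygen of CH3OH bonds to the cationic carbon, producing an oxonium-ion intermediate.
The carbocation accepts an electron pair into an empty or π* orbital — it is the electrophile.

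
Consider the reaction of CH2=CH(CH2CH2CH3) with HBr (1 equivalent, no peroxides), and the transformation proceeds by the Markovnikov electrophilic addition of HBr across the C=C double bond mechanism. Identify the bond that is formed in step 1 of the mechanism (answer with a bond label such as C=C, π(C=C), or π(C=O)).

C–H

Step 1: Protonation of the alkene by HBr: the π bond acts as the nucleophile and picks up H⁺, giving the more stable (Markovnikov) secondary carbocation. The H–Br bond breaks heterolytically, releasing Br⁻.
The bond formed in this step is the C–H bond.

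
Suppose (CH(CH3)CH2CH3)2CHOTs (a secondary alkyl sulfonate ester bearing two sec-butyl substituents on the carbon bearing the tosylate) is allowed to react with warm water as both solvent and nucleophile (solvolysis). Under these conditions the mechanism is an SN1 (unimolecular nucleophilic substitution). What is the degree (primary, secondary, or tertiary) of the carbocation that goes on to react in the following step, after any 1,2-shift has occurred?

tertiary

Step 1: Rate-determining heterolysis of the C–O bond gives TsO⁻ and a secondary carbocation.
Step 2: Carbocation rearrangement: a 1,2-hydride shift from the adjacent sec-butyl carbon converts the initially-formed secondary cation into the more stable tertiary cation.
The cation rearranges from secondary to tertiary via a 1,2-hydride shift from the adjacent sec-butyl carbon; the tertiary cation is what reacts next.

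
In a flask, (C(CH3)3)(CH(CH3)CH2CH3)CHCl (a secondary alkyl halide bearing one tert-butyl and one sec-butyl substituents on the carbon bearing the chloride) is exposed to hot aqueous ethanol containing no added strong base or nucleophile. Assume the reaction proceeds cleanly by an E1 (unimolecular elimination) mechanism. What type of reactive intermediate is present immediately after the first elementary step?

secondary carbocation

Step 1: The C–Cl bond breaks with both electrons going to the chloride; Cl⁻ leaves and a secondary carbocation remains.
After step 1 the species present is a secondary carbocation.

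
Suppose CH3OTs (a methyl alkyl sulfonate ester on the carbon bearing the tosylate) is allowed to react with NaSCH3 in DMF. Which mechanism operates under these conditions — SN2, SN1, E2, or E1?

Conditions: a methyl substrate with a strong nucleophile in the polar aprotic solvent DMF.
These conditions are the textbook signature of the SN2 pathway.
An unhindered substrate with a strong nucleophile in a polar aprotic solvent favours one-step backside displacement.

SN2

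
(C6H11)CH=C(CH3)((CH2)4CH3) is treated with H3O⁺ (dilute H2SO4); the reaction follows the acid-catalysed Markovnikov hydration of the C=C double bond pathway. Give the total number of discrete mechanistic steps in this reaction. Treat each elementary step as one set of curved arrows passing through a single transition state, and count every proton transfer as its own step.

Step 1: Protonation of the alkene by H3O⁺: the π bond acts as the nucleophile and picks up H⁺, giving the more stable (Markovnikov) tertiary carbocation. H2O is released.
(No 1,2-shift: no single shift to an adjacent carbon would give a more stable cation.)
Step 2: Water acts as the nucleophile: an oxygen lone pair bonds to the cationic carbon, giving an oxonium-ion intermediate.
Step 3: H2O removes a proton from the oxonium oxygen, regenerating H3O⁺ and giving the neutral alcohol.
Total: 3 elementary steps.

3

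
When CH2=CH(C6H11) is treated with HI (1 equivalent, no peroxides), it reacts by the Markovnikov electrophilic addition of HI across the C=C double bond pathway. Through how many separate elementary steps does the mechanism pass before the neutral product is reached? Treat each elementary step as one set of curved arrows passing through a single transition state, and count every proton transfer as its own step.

3

Step 1: Protonation of the alkene by HI: the π bond acts as the nucleophile and picks up H⁺, giving the more stable (Markovnikov) secondary carbocation. The H–I bond breaks heterolytically, releasing I⁻.
Step 2: A hydride (H with its bonding pair) migrates from the adjacent cyclohexyl carbon to the cationic centre — a 1,2-hydride shift — upgrading the secondary cation to a tertiary one.
Step 3: The I⁻ anion donates a lone pair to the carbocation, forming the new C–I σ-bond and giving the neutral alkyl halide.
Total: 3 elementary steps.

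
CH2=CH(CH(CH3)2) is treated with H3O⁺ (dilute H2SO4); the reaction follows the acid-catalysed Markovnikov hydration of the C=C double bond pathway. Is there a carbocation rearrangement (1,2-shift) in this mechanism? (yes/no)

The first-formed carbocation is secondary.
The adjacent isopropyl carbon already bears 2 other carbon substituents and has a hydrogen to migrate; after a 1,2-hydride shift from that carbon the positive charge sits on a tertiary centre.
Tertiary is more stable than secondary, so the shift occurs.

yes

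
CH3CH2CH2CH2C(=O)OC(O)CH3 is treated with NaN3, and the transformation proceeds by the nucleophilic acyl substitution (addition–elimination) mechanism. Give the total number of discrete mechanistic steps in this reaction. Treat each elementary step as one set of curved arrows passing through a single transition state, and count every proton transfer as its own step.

2

Step 1: Nucleophilic addition of N3⁻ to the acyl carbon breaks the π(C=O) bond and yields a tetrahedral, anionic intermediate.
Step 2: Collapse of the tetrahedral intermediate: the alkoxide oxygen pushes its lone pair back to re-form C=O while CH3CO2⁻ leaves.
Total: 2 elementary steps.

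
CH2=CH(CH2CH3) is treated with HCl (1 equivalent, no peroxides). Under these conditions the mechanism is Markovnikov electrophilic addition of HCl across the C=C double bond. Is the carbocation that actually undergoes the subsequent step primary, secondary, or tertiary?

secondary

Step 1: Electrophilic addition begins with the π(C=C) electrons forming a bond to the proton of HCl. Following Markovnikov's rule, the resulting cation is secondary. The H–Cl bond breaks heterolytically, releasing Cl⁻.
No single 1,2-shift to an adjacent carbon would give a more-substituted cation, so no rearrangement occurs.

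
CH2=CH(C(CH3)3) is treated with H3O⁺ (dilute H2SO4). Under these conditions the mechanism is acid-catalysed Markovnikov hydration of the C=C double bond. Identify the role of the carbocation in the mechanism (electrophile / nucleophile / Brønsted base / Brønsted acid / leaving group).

Step 3: Nucleophilic capture of the cation by H2O produces the protonated alcohol (an oxonium ion).
The carbocation accepts an electron pair into an empty or π* orbital — it is the electrophile.

electrophile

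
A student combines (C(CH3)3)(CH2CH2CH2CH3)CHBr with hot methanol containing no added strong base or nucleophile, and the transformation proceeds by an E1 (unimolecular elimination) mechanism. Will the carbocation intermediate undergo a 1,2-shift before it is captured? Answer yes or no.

yes

The first-formed carbocation is secondary.
The adjacent tert-butyl carbon has no hydrogen but bears methyl groups; migration of one methyl with its bonding pair (a 1,2-methyl shift) places the charge on a tertiary centre.
Tertiary is more stable than secondary, so the shift occurs.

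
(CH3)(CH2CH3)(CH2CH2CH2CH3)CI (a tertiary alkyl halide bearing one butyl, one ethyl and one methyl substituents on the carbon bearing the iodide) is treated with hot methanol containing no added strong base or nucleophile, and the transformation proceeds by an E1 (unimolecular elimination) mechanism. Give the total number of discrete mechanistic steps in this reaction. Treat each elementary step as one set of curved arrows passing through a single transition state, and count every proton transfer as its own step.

Step 1: Rate-determining heterolysis of the C–I bond gives I⁻ and a tertiary carbocation.
(No 1,2-shift: no single shift to an adjacent carbon would give a more stable cation.)
Step 2: A methanol molecule (solvent) deprotonates a β-carbon; as the C–H bond breaks, those electrons form the new alkene π bond.
Total: 2 elementary steps.

2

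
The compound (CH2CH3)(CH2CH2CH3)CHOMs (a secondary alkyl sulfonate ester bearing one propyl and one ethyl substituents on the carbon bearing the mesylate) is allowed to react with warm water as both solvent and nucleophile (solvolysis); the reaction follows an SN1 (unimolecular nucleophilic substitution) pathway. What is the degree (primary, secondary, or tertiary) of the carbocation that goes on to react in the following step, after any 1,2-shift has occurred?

Step 1: The C–O bond breaks with both electrons going to the mesylate; MsO⁻ leaves and a secondary carbocation remains.
No single 1,2-shift to an adjacent carbon would give a more-substituted cation, so no rearrangement occurs.

secondary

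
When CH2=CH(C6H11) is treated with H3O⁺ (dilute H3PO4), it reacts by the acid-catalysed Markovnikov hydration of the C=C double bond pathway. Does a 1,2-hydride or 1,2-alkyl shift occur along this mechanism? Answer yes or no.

The first-formed carbocation is secondary.
The adjacent cyclohexyl carbon already bears 2 other carbon substituents and has a hydrogen to migrate; after a 1,2-hydride shift from that carbon the positive charge sits on a tertiary centre.
Tertiary is more stable than secondary, so the shift occurs.

yes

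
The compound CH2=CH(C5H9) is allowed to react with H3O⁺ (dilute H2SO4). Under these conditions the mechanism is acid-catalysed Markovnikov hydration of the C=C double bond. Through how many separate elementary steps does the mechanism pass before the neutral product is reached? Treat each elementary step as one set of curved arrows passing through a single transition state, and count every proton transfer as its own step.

Step 1: Protonation of the alkene by H3O⁺: the π bond acts as the nucleophile and picks up H⁺, giving the more stable (Markovnikov) secondary carbocation. H2O is released.
Step 2: Carbocation rearrangement: a 1,2-hydride shift from the adjacent cyclopentyl carbon converts the initially-formed secondary cation into the more stable tertiary cation.
Step 3: A lone pair on the oxygen of H2O attacks the carbocation, forming a C–O bond and an oxonium ion (a protonated alcohol).
Step 4: H2O removes a proton from the oxonium oxygen, regenerating H3O⁺ and giving the neutral alcohol.
Total: 4 elementary steps.

4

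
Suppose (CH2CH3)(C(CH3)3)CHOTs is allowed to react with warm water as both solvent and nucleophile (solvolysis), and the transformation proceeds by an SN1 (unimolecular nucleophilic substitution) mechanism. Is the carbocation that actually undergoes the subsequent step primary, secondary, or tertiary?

tertiary

Step 1: Rate-determining heterolysis of the C–O bond gives TsO⁻ and a secondary carbocation.
Step 2: A 1,2-methyl shift from the adjacent tert-butyl carbon moves the positive charge from the secondary centre to an adjacent carbon, generating a more stable tertiary carbocation.
The cation rearranges from secondary to tertiary via a 1,2-methyl shift from the adjacent tert-butyl carbon; the tertiary cation is what reacts next.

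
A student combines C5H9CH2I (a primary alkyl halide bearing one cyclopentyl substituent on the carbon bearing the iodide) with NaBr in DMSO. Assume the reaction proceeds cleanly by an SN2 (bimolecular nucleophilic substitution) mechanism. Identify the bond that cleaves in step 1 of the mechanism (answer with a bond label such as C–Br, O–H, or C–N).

C–I

Step 1: Backside attack by Br⁻ on the carbon bearing the iodide: the new C–Br bond forms as the C–I bond breaks, with Walden inversion at carbon.
The bond broken in this step is the C–I bond.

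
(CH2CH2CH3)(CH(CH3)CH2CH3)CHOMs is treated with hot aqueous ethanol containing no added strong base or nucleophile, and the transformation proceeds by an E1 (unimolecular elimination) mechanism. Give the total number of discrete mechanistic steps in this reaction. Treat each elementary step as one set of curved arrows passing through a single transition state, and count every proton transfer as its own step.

3

Step 1: The C–O bond breaks with both electrons going to the mesylate; MsO⁻ leaves and a secondary carbocation remains.
Step 2: A 1,2-hydride shift from the adjacent sec-butyl carbon moves the positive charge from the secondary centre to an adjacent carbon, generating a more stable tertiary carbocation.
Step 3: A weak base (a water (or ethanol) molecule from the solvent) removes a proton from a carbon adjacent to the cationic centre; the electrons of that C–H bond become the new π(C=C) bond, giving the alkene.
Total: 3 elementary steps.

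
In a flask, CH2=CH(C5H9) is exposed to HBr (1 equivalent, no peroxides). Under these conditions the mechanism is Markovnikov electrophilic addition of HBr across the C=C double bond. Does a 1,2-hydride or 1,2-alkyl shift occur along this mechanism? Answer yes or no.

yes

The first-formed carbocation is secondary.
The adjacent cyclopentyl carbon already bears 2 other carbon substituents and has a hydrogen to migrate; after a 1,2-hydride shift from that carbon the positive charge sits on a tertiary centre.
Tertiary is more stable than secondary, so the shift occurs.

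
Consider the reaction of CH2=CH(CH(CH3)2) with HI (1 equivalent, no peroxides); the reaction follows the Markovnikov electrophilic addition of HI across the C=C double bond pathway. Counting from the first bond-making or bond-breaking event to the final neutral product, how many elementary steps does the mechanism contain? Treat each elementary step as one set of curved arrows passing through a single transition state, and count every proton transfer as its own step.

Step 1: The π electrons of the C=C bond attack a proton of HI; Markovnikov addition places the new C–H on the less-substituted alkene carbon, so the positive charge ends up on the more-substituted carbon — a secondary carbocation. The H–I bond breaks heterolytically, releasing I⁻.
Step 2: A 1,2-hydride shift from the adjacent isopropyl carbon moves the positive charge from the secondary centre to an adjacent carbon, generating a more stable tertiary carbocation.
Step 3: The I⁻ anion donates a lone pair to the carbocation, forming the new C–I σ-bond and giving the neutral alkyl halide.
Total: 3 elementary steps.

3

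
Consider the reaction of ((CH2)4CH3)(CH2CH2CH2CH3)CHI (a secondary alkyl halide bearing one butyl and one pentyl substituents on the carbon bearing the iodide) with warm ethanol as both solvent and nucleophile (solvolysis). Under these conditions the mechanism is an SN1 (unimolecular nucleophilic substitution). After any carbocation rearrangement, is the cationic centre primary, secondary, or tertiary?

Step 1: Rate-determining heterolysis of the C–I bond gives I⁻ and a secondary carbocation.
No single 1,2-shift to an adjacent carbon would give a more-substituted cation, so no rearrangement occurs.

secondary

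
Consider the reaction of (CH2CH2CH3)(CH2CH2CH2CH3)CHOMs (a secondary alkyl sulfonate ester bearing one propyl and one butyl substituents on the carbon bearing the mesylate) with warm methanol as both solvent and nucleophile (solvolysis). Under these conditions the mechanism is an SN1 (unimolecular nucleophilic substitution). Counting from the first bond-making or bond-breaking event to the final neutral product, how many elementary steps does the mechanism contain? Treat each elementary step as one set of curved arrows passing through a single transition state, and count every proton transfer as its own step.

Step 1: The C–O bond breaks with both electrons going to the mesylate; MsO⁻ leaves and a secondary carbocation remains.
(No 1,2-shift: no single shift to an adjacent carbon would give a more stable cation.)
Step 2: Nucleophilic capture: the oxygen of CH3OH bonds to the cationic carbon, producing an oxonium-ion intermediate.
Step 3: A second solvent molecule removes the proton on oxygen, giving the neutral ether product.
Total: 3 elementary steps.

3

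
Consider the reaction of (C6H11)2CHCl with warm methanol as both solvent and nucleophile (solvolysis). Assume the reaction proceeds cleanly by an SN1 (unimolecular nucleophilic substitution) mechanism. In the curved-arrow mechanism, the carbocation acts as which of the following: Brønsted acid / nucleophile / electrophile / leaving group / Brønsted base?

electrophile

Step 3: A lone pair on the oxygen of CH3OH attacks the carbocation, forming a new C–O σ-bond and an oxonium ion.
The carbocation accepts an electron pair into an empty or π* orbital — it is the electrophile.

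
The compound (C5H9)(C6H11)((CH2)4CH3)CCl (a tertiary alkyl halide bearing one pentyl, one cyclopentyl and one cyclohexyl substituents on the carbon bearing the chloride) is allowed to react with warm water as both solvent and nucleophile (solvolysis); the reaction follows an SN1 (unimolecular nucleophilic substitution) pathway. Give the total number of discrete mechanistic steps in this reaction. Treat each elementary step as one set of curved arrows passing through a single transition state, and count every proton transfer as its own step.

3

Step 1: Ionisation: the C–Cl σ-bond cleaves heterolytically; both bonding electrons depart with Cl⁻, leaving a tertiary carbocation at the α-carbon.
(No 1,2-shift: no single shift to an adjacent carbon would give a more stable cation.)
Step 2: H2O donates an oxygen lone pair into the empty p orbital of the cation, giving a protonated alcohol (an oxonium ion).
Step 3: A second solvent molecule removes the proton on oxygen, giving the neutral alcohol product.
Total: 3 elementary steps.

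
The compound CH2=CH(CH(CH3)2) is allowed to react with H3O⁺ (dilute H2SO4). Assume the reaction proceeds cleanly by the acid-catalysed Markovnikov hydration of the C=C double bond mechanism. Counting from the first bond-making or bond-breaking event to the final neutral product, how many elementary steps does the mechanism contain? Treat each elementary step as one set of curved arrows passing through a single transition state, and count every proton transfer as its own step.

4

Step 1: Protonation of the alkene by H3O⁺: the π bond acts as the nucleophile and picks up H⁺, giving the more stable (Markovnikov) secondary carbocation. H2O is released.
Step 2: Carbocation rearrangement: a 1,2-hydride shift from the adjacent isopropyl carbon converts the initially-formed secondary cation into the more stable tertiary cation.
Step 3: Nucleophilic capture of the cation by H2O produces the protonated alcohol (an oxonium ion).
Step 4: Deprotonation of the oxonium ion by a water molecule delivers the neutral alcohol and regenerates the acid catalyst.
Total: 4 elementary steps.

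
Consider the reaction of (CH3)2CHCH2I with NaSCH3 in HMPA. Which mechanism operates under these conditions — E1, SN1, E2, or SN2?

Conditions: a primary substrate with a strong nucleophile in the polar aprotic solvent HMPA.
These conditions are the textbook signature of the SN2 pathway.
An unhindered substrate with a strong nucleophile in a polar aprotic solvent favours one-step backside displacement.

SN2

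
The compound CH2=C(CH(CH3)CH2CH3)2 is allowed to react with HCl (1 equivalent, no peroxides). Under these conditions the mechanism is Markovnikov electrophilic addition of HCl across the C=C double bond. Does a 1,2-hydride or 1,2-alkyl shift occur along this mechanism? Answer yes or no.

no

The first-formed carbocation is tertiary.
No single 1,2-shift to an adjacent carbon would produce a more-substituted cation than the one already present, so no rearrangement occurs.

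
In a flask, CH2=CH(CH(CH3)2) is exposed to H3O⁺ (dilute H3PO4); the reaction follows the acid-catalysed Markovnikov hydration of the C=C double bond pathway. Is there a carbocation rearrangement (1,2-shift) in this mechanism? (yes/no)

yes

The first-formed carbocation is secondary.
The adjacent isopropyl carbon already bears 2 other carbon substituents and has a hydrogen to migrate; after a 1,2-hydride shift from that carbon the positive charge sits on a tertiary centre.
Tertiary is more stable than secondary, so the shift occurs.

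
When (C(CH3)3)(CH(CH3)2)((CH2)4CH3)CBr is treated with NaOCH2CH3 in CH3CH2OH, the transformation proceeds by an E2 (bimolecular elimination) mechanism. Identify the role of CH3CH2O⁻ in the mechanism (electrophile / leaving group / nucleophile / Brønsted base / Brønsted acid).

Brønsted base

Step 1: Concerted anti-periplanar elimination: CH3CH2O⁻ abstracts a β-H while Br⁻ leaves, and the C–H electrons become the new C=C π bond — all in a single transition state.
CH3CH2O⁻ accepts a proton in a proton-transfer step — a Brønsted base.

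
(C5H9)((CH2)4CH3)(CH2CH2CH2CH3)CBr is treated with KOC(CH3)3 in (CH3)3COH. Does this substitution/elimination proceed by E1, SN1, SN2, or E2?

Conditions: a strong/bulky base with a tertiary substrate bearing a β-hydrogen.
These conditions are the textbook signature of the E2 pathway.
A strong (often hindered) base removes a β-H in concert with loss of the leaving group — bimolecular elimination.

E2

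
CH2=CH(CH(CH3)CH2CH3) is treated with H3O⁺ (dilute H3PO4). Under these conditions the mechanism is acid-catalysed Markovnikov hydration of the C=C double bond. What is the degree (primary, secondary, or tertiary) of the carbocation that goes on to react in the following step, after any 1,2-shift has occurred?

Step 1: Electrophilic addition begins with the π(C=C) electrons forming a bond to the proton of H3O⁺. Following Markovnikov's rule, the resulting cation is secondary. H2O is released.
Step 2: A 1,2-hydride shift from the adjacent sec-butyl carbon moves the positive charge from the secondary centre to an adjacent carbon, generating a more stable tertiary carbocation.
The cation rearranges from secondary to tertiary via a 1,2-hydride shift from the adjacent sec-butyl carbon; the tertiary cation is what reacts next.

tertiary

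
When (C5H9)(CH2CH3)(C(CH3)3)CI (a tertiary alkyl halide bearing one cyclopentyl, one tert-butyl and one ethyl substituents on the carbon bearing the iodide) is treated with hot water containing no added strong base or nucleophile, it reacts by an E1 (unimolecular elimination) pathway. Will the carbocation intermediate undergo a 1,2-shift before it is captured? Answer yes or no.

The first-formed carbocation is tertiary.
No single 1,2-shift to an adjacent carbon would produce a more-substituted cation than the one already present, so no rearrangement occurs.

no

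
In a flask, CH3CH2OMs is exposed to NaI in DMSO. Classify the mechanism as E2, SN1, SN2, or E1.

Conditions: a primary substrate with a strong nucleophile in the polar aprotic solvent DMSO.
These conditions are the textbook signature of the SN2 pathway.
An unhindered substrate with a strong nucleophile in a polar aprotic solvent favours one-step backside displacement.

SN2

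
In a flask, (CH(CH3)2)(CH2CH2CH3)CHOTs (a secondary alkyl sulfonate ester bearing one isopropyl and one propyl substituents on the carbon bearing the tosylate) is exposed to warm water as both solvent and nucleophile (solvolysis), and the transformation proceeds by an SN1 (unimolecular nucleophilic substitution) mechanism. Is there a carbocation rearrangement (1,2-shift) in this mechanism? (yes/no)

yes

The first-formed carbocation is secondary.
The adjacent isopropyl carbon already bears 2 other carbon substituents and has a hydrogen to migrate; after a 1,2-hydride shift from that carbon the positive charge sits on a tertiary centre.
Tertiary is more stable than secondary, so the shift occurs.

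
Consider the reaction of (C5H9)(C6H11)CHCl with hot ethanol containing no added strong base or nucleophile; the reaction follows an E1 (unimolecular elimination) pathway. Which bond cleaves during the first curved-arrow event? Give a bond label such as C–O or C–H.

C–Cl

Step 1: Ionisation: the C–Cl σ-bond cleaves heterolytically; both bonding electrons depart with Cl⁻, leaving a secondary carbocation at the α-carbon.
The bond broken in this step is the C–Cl bond.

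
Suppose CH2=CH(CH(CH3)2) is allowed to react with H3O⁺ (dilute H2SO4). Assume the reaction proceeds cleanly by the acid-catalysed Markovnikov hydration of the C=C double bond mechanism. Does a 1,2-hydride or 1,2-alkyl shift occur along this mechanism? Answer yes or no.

The first-formed carbocation is secondary.
The adjacent isopropyl carbon already bears 2 other carbon substituents and has a hydrogen to migrate; after a 1,2-hydride shift from that carbon the positive charge sits on a tertiary centre.
Tertiary is more stable than secondary, so the shift occurs.

yes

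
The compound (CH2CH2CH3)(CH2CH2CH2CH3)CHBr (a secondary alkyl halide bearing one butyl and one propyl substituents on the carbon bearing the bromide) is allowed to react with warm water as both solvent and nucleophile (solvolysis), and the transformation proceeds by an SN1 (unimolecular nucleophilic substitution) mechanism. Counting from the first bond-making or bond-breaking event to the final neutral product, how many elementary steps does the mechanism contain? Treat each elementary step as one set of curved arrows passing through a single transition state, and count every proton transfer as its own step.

Step 1: Rate-determining heterolysis of the C–Br bond gives Br⁻ and a secondary carbocation.
(No 1,2-shift: no single shift to an adjacent carbon would give a more stable cation.)
Step 2: A lone pair on the oxygen of H2O attacks the carbocation, forming a new C–O σ-bond and an oxonium ion.
Step 3: A second solvent molecule removes the proton on oxygen, giving the neutral alcohol product.
Total: 3 elementary steps.

3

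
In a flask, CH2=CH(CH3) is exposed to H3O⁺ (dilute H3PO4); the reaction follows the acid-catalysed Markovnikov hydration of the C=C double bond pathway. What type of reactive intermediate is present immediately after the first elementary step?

Step 1: Electrophilic addition begins with the π(C=C) electrons forming a bond to the proton of H3O⁺. Following Markovnikov's rule, the resulting cation is secondary. H2O is released.
After step 1 the species present is a secondary carbocation.

secondary carbocation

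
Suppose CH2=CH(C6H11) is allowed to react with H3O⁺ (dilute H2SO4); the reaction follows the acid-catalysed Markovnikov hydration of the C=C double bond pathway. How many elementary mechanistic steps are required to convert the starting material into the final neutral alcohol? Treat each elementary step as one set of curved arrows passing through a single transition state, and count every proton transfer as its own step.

4

Step 1: Protonation of the alkene by H3O⁺: the π bond acts as the nucleophile and picks up H⁺, giving the more stable (Markovnikov) secondary carbocation. H2O is released.
Step 2: A hydride (H with its bonding pair) migrates from the adjacent cyclohexyl carbon to the cationic centre — a 1,2-hydride shift — upgrading the secondary cation to a tertiary one.
Step 3: A lone pair on the oxygen of H2O attacks the carbocation, forming a C–O bond and an oxonium ion (a protonated alcohol).
Step 4: H2O removes a proton from the oxonium oxygen, regenerating H3O⁺ and giving the neutral alcohol.
Total: 4 elementary steps.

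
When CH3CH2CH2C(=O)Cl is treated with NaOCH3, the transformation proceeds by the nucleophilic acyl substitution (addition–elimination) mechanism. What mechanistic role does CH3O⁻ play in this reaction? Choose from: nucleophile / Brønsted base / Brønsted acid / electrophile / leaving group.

Step 1: Nucleophilic addition of CH3O⁻ to the acyl carbon breaks the π(C=O) bond and yields a tetrahedral, anionic intermediate.
CH3O⁻ donates an electron pair to form a new σ-bond to carbon — it is the nucleophile.

nucleophile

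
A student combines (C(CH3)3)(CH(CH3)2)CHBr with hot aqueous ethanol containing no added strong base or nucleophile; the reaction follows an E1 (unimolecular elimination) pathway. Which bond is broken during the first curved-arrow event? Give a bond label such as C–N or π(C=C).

C–Br

Step 1: Rate-determining heterolysis of the C–Br bond gives Br⁻ and a secondary carbocation.
The bond broken in this step is the C–Br bond.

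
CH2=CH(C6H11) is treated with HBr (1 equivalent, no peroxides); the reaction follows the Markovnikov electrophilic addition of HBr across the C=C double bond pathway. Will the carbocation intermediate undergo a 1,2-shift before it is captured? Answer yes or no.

yes

The first-formed carbocation is secondary.
The adjacent cyclohexyl carbon already bears 2 other carbon substituents and has a hydrogen to migrate; after a 1,2-hydride shift from that carbon the positive charge sits on a tertiary centre.
Tertiary is more stable than secondary, so the shift occurs.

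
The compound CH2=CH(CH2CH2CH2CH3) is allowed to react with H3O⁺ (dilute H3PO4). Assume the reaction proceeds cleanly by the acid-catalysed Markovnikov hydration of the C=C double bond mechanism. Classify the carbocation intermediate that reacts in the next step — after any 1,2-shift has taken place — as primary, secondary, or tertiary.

Step 1: Protonation of the alkene by H3O⁺: the π bond acts as the nucleophile and picks up H⁺, giving the more stable (Markovnikov) secondary carbocation. H2O is released.
No single 1,2-shift to an adjacent carbon would give a more-substituted cation, so no rearrangement occurs.

secondary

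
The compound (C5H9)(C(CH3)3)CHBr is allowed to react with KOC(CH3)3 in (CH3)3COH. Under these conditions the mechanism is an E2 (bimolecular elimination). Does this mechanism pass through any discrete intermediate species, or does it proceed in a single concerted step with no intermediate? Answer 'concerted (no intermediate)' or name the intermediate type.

Concerted anti-periplanar elimination: (CH3)3CO⁻ abstracts a β-H while Br⁻ leaves, and the C–H electrons become the new C=C π bond — all in a single transition state.
All bond changes occur in one transition state; no discrete intermediate is formed.

concerted (no intermediate)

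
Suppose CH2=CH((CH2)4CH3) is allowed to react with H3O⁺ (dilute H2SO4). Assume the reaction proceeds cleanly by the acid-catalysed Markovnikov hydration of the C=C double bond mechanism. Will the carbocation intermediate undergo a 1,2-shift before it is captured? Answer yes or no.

The first-formed carbocation is secondary.
No single 1,2-shift to an adjacent carbon would produce a more-substituted cation than the one already present, so no rearrangement occurs.

no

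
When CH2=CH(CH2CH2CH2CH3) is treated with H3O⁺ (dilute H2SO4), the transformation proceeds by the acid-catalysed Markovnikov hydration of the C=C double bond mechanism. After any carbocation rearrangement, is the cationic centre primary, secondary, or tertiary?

secondary

Step 1: Protonation of the alkene by H3O⁺: the π bond acts as the nucleophile and picks up H⁺, giving the more stable (Markovnikov) secondary carbocation. H2O is released.
No single 1,2-shift to an adjacent carbon would give a more-substituted cation, so no rearrangement occurs.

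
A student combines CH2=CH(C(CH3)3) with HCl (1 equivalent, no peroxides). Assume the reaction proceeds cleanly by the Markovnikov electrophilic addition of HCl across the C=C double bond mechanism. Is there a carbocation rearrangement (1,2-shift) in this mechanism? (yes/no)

yes

The first-formed carbocation is secondary.
The adjacent tert-butyl carbon has no hydrogen but bears methyl groups; migration of one methyl with its bonding pair (a 1,2-methyl shift) places the charge on a tertiary centre.
Tertiary is more stable than secondary, so the shift occurs.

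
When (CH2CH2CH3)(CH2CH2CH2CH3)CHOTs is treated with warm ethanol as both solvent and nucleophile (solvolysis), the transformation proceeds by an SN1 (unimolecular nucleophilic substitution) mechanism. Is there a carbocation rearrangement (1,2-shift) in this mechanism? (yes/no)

The first-formed carbocation is secondary.
No single 1,2-shift to an adjacent carbon would produce a more-substituted cation than the one already present, so no rearrangement occurs.

no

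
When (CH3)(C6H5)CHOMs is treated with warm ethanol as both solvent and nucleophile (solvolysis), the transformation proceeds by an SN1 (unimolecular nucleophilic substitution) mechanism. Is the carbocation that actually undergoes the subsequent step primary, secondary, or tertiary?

Step 1: Ionisation: the C–O σ-bond cleaves heterolytically; both bonding electrons depart with MsO⁻, leaving a secondary carbocation at the α-carbon.
No single 1,2-shift to an adjacent carbon would give a more-substituted cation, so no rearrangement occurs.

secondary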